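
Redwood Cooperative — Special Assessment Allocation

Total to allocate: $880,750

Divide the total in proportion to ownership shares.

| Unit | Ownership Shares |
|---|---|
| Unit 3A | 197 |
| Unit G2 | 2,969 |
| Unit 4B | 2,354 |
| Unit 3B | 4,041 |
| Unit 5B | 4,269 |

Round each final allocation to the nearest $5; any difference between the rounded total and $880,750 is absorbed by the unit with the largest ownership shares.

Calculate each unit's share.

Unit 3A: $12,545 | Unit G2: $189,080 | Unit 4B: $149,910 | Unit 3B: $257,345 | Unit 5B: $271,870

Ownership shares total: 13,830.
Unrounded shares: Unit 3A 197/13,830 × $880,750 = 12,545.75; Unit G2 2,969/13,830 × $880,750 = 189,077.86; Unit 4B 2,354/13,830 × $880,750 = 149,912.18; Unit 3B 4,041/13,830 × $880,750 = 257,347.13; Unit 5B 4,269/13,830 × $880,750 = 271,867.08.
After rounding ($5): Unit 3A $12,545; Unit G2 $189,080; Unit 4B $149,910; Unit 3B $257,345; Unit 5B $271,865. Sum = $880,745.
Difference $880,750 − $880,745 = +$5 applied to largest ownership shares (Unit 5B): Unit 5B becomes $271,870.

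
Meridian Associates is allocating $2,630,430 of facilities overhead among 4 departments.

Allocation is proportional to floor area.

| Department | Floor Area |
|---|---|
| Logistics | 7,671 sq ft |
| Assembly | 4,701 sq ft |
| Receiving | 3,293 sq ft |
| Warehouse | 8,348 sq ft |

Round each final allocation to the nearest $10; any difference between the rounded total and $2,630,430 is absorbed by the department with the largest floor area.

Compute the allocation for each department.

Logistics: $840,300; Assembly: $514,960; Receiving: $360,720; Warehouse: $914,450

Combined floor area = 7,671 + 4,701 + 3,293 + 8,348 = 24,013.
Proportional shares: Logistics 840,296.03; Assembly 514,956.54; Receiving 360,721.53; Warehouse 914,455.90.
At nearest $10: Logistics $840,300; Assembly $514,960; Receiving $360,720; Warehouse $914,460. Sum = $2,630,440.
Difference $2,630,430 − $2,630,440 = −$10 applied to largest floor area (Warehouse): Warehouse becomes $914,450.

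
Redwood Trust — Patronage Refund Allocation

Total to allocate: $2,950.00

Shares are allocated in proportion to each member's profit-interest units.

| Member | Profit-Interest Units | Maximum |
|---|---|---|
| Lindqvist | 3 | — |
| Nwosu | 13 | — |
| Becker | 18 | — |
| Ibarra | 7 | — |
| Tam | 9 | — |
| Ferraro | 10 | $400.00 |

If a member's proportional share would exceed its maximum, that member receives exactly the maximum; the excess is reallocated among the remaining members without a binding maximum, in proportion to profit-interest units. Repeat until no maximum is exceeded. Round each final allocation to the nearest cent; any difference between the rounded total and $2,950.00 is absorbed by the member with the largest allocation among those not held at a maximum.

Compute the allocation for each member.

Lindqvist: $153.00 | Nwosu: $663.00 | Becker: $918.00 | Ibarra: $357.00 | Tam: $459.00 | Ferraro: $400.00

Combined profit-interest units = 60.
Pro-rata shares before constraints: Lindqvist 147.5000; Nwosu 639.1667; Becker 885.0000; Ibarra 344.1667; Tam 442.5000; Ferraro 491.6667.
Held at cap: Ferraro ($400.00); residual $2,550.00 reallocated over remaining profit-interest units 50.
Shares after redistribution: Lindqvist 153.0000 → $153.00; Nwosu 663.0000 → $663.00; Becker 918.0000 → $918.00; Ibarra 357.0000 → $357.00; Tam 459.0000 → $459.00.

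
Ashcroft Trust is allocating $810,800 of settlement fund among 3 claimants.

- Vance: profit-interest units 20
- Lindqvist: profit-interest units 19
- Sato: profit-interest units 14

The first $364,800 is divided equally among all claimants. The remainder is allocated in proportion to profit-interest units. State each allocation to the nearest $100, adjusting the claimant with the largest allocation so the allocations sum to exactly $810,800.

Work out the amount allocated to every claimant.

Equal tier: $364,800 ÷ 3 = $121,600 apiece.
Remainder $446,000 by profit-interest units (total 53): Vance 168,301.89 → $168,300; Lindqvist 159,886.79 → $159,900; Sato 117,811.32 → $117,800.
Totals: Vance $121,600 + $168,300 = $289,900; Lindqvist $121,600 + $159,900 = $281,500; Sato $121,600 + $117,800 = $239,400.

Vance: $289,900 · Lindqvist: $281,500 · Sato: $239,400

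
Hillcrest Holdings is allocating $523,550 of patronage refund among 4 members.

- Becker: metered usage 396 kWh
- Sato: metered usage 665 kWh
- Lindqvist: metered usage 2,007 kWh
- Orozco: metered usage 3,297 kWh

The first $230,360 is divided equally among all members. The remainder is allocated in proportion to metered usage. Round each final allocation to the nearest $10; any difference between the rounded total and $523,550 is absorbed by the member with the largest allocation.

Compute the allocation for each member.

Becker: $75,830 · Sato: $88,220 · Lindqvist: $150,040 · Orozco: $209,460

First tranche $230,360 split equally: $57,590 each.
Remainder $293,190 by metered usage (total 6,365): Becker 18,240.89 → $18,240; Sato 30,631.79 → $30,630; Lindqvist 92,448.13 → $92,450; Orozco 151,869.20 → $151,870.
Totals: Becker $57,590 + $18,240 = $75,830; Sato $57,590 + $30,630 = $88,220; Lindqvist $57,590 + $92,450 = $150,040; Orozco $57,590 + $151,870 = $209,460.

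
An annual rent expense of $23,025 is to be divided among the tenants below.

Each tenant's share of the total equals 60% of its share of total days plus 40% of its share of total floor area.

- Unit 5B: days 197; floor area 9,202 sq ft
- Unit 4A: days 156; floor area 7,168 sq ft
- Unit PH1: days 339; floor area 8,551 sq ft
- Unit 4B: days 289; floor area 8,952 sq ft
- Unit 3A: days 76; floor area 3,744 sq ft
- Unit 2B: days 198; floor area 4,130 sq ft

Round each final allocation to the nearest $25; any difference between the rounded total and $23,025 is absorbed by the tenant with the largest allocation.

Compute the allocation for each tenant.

Unit 5B: $4,200; Unit 4A: $3,300; Unit PH1: $5,600; Unit 4B: $5,150; Unit 3A: $1,675; Unit 2B: $3,100

Days total 1,255; floor area total 41,747.
Blended shares (60% days + 40% floor area): Unit 5B 0.1824; Unit 4A 0.1433; Unit PH1 0.2440; Unit 4B 0.2239; Unit 3A 0.0722; Unit 2B 0.1342.
Pro-rata amounts: Unit 5B 4,198.67; Unit 4A 3,298.61; Unit PH1 5,618.18; Unit 4B 5,156.25; Unit 3A 1,662.59; Unit 2B 3,090.72.
After rounding ($25): Unit 5B $4,200; Unit 4A $3,300; Unit PH1 $5,625; Unit 4B $5,150; Unit 3A $1,675; Unit 2B $3,100. Sum = $23,050.
Difference $23,025 − $23,050 = −$25 applied to largest allocation (Unit PH1): Unit PH1 becomes $5,600.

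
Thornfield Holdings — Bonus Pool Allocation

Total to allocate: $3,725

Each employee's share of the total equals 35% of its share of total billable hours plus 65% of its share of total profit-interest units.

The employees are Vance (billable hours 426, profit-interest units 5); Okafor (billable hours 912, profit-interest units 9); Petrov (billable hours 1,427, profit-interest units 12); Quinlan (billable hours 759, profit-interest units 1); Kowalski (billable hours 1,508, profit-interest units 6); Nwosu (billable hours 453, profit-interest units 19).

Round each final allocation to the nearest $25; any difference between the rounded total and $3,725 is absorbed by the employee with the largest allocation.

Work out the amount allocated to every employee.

Billable hours total 5,485; profit-interest units total 52.
Blended shares (35% billable hours + 65% profit-interest units): Vance 0.0897; Okafor 0.1707; Petrov 0.2411; Quinlan 0.0609; Kowalski 0.1712; Nwosu 0.2664.
Raw shares: Vance 334.07; Okafor 635.84; Petrov 897.94; Quinlan 226.97; Kowalski 637.82; Nwosu 992.36.
After rounding ($25): Vance $325; Okafor $625; Petrov $900; Quinlan $225; Kowalski $650; Nwosu $1,000. Sum = $3,725.
No rounding difference to absorb.

Vance: $325; Okafor: $625; Petrov: $900; Quinlan: $225; Kowalski: $650; Nwosu: $1,000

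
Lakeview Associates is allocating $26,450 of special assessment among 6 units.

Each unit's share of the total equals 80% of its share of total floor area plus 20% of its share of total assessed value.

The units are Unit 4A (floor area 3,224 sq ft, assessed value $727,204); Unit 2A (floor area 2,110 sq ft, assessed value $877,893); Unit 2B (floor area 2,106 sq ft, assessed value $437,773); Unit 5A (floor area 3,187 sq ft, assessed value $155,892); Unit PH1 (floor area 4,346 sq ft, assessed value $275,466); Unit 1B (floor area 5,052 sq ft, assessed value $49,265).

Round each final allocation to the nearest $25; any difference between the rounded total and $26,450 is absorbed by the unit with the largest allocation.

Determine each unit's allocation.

Floor area total 20,025; assessed value total 2,523,493.
Composite weights (80% floor area + 20% assessed value): Unit 4A 0.1864; Unit 2A 0.1539; Unit 2B 0.1188; Unit 5A 0.1397; Unit PH1 0.1955; Unit 1B 0.2057.
Proportional shares: Unit 4A 4,931.17; Unit 2A 4,069.92; Unit 2B 3,143.07; Unit 5A 3,694.43; Unit PH1 5,169.79; Unit 1B 5,441.62.
At nearest $25: Unit 4A $4,925; Unit 2A $4,075; Unit 2B $3,150; Unit 5A $3,700; Unit PH1 $5,175; Unit 1B $5,450. Sum = $26,475.
Difference $26,450 − $26,475 = −$25 applied to largest allocation (Unit 1B): Unit 1B becomes $5,425.

Unit 4A: $4,925 | Unit 2A: $4,075 | Unit 2B: $3,150 | Unit 5A: $3,700 | Unit PH1: $5,175 | Unit 1B: $5,425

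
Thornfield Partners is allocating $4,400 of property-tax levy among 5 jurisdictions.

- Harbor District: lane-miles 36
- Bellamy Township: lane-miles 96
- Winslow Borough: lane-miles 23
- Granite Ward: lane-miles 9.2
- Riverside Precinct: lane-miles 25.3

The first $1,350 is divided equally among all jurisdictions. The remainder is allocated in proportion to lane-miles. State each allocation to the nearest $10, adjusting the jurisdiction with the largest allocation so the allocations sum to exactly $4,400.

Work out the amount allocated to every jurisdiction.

First tranche $1,350 split equally: $270 each.
Remainder $3,050 by lane-miles (total 189.5): Harbor District 579.42 → $580; Bellamy Township 1,545.12 → $1,550; Winslow Borough 370.18 → $370; Granite Ward 148.07 → $150; Riverside Precinct 407.20 → $410.
Rounding difference −$10 on remainder applied to Bellamy Township.
Totals: Harbor District $270 + $580 = $850; Bellamy Township $270 + $1,540 = $1,810; Winslow Borough $270 + $370 = $640; Granite Ward $270 + $150 = $420; Riverside Precinct $270 + $410 = $680.

Harbor District: $850 · Bellamy Township: $1,810 · Winslow Borough: $640 · Granite Ward: $420 · Riverside Precinct: $680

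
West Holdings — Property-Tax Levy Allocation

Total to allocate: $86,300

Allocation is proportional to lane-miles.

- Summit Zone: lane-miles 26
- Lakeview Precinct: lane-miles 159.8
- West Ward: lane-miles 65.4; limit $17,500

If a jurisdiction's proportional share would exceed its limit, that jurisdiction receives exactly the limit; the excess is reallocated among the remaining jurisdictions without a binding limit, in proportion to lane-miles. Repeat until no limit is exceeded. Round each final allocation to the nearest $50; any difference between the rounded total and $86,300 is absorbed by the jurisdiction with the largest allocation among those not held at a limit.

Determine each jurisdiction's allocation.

Combined lane-miles = 251.2.
Pro-rata shares before constraints: Summit Zone 8,932.32; Lakeview Precinct 54,899.44; West Ward 22,468.23.
Cap binds for West Ward ($17,500); residual $68,800 reallocated over remaining lane-miles 185.8.
Shares after redistribution: Summit Zone 9,627.56 → $9,650; Lakeview Precinct 59,172.44 → $59,150.

Summit Zone: $9,650; Lakeview Precinct: $59,150; West Ward: $17,500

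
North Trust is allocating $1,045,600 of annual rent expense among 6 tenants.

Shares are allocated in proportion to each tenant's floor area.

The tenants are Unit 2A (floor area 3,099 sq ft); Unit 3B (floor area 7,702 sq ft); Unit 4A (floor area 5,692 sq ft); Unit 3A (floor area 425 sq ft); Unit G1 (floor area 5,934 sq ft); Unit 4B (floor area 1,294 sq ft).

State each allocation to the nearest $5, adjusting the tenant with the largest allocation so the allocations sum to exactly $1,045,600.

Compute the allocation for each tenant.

Unit 2A: $134,195 | Unit 3B: $333,525 | Unit 4A: $246,480 | Unit 3A: $18,405 | Unit G1: $256,960 | Unit 4B: $56,035

Sum of floor area: 24,146.
Raw shares: Unit 2A 3,099/24,146 × $1,045,600 = 134,196.74; Unit 3B 7,702/24,146 × $1,045,600 = 333,521.54; Unit 4A 5,692/24,146 × $1,045,600 = 246,482.03; Unit 3A 425/24,146 × $1,045,600 = 18,403.88; Unit G1 5,934/24,146 × $1,045,600 = 256,961.42; Unit 4B 1,294/24,146 × $1,045,600 = 56,034.39.
At nearest $5: Unit 2A $134,195; Unit 3B $333,520; Unit 4A $246,480; Unit 3A $18,405; Unit G1 $256,960; Unit 4B $56,035. Sum = $1,045,595.
Difference $1,045,600 − $1,045,595 = +$5 applied to largest allocation (Unit 3B): Unit 3B becomes $333,525.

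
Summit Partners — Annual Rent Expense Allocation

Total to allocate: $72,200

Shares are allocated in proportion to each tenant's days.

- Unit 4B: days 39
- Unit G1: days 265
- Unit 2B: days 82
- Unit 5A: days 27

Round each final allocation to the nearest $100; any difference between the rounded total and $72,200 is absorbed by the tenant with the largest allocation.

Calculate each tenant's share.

Sum of days: 413.
Proportional shares: Unit 4B 39/413 × $72,200 = 6,817.92; Unit G1 265/413 × $72,200 = 46,326.88; Unit 2B 82/413 × $72,200 = 14,335.11; Unit 5A 27/413 × $72,200 = 4,720.10.
After rounding ($100): Unit 4B $6,800; Unit G1 $46,300; Unit 2B $14,300; Unit 5A $4,700. Sum = $72,100.
Difference $72,200 − $72,100 = +$100 applied to largest allocation (Unit G1): Unit G1 becomes $46,400.

Unit 4B: $6,800; Unit G1: $46,400; Unit 2B: $14,300; Unit 5A: $4,700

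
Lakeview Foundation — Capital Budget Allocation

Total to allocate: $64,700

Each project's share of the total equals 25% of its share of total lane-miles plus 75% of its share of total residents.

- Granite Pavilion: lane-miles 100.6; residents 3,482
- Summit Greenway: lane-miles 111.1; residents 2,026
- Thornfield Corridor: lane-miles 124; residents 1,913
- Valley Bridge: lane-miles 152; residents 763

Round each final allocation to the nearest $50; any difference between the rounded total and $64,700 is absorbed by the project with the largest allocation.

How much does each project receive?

Granite Pavilion: $24,000; Summit Greenway: $15,700; Thornfield Corridor: $15,450; Valley Bridge: $9,550

Totals — lane-miles 487.7, residents 8,184.
Combined weights (25% lane-miles + 75% residents): Granite Pavilion 0.3707; Summit Greenway 0.2426; Thornfield Corridor 0.2389; Valley Bridge 0.1478.
Proportional shares: Granite Pavilion 23,982.14; Summit Greenway 15,697.39; Thornfield Corridor 15,455.23; Valley Bridge 9,565.23.
At nearest $50: Granite Pavilion $24,000; Summit Greenway $15,700; Thornfield Corridor $15,450; Valley Bridge $9,550. Sum = $64,700.
Rounded total matches; no reconciliation needed.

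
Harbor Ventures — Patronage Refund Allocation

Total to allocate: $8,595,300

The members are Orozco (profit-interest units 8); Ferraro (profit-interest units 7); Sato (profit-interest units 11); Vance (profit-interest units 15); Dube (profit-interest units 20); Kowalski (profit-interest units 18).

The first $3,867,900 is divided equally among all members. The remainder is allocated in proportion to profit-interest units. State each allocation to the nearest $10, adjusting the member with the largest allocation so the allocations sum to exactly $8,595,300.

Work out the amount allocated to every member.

$3,867,900 shared equally gives $644,650 per member.
Remainder $4,727,400 by profit-interest units (total 79): Orozco 478,724.05 → $478,720; Ferraro 418,883.54 → $418,880; Sato 658,245.57 → $658,250; Vance 897,607.59 → $897,610; Dube 1,196,810.13 → $1,196,810; Kowalski 1,077,129.11 → $1,077,130.
Totals: Orozco $644,650 + $478,720 = $1,123,370; Ferraro $644,650 + $418,880 = $1,063,530; Sato $644,650 + $658,250 = $1,302,900; Vance $644,650 + $897,610 = $1,542,260; Dube $644,650 + $1,196,810 = $1,841,460; Kowalski $644,650 + $1,077,130 = $1,721,780.

Orozco: $1,123,370 | Ferraro: $1,063,530 | Sato: $1,302,900 | Vance: $1,542,260 | Dube: $1,841,460 | Kowalski: $1,721,780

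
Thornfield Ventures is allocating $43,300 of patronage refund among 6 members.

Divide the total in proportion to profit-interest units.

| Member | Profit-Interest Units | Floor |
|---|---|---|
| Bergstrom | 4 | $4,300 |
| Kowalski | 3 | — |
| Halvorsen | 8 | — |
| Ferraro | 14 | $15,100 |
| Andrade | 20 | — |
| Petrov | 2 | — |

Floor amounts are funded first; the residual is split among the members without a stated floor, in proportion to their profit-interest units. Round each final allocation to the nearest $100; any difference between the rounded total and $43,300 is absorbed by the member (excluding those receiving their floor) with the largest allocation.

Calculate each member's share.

Guaranteed amounts: Bergstrom $4,300; Ferraro $15,100. Residual $23,900.
Residual split over remaining profit-interest units 33: Kowalski 2,172.73 → $2,200; Halvorsen 5,793.94 → $5,800; Andrade 14,484.85 → $14,500; Petrov 1,448.48 → $1,400.

Bergstrom: $4,300; Kowalski: $2,200; Halvorsen: $5,800; Ferraro: $15,100; Andrade: $14,500; Petrov: $1,400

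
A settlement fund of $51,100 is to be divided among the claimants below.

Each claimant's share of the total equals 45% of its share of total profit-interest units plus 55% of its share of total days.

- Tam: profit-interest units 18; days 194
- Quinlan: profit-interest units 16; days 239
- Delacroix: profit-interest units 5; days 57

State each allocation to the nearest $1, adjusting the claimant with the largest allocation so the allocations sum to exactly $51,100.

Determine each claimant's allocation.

Tam: $21,740; Quinlan: $23,143; Delacroix: $6,217

Profit-interest units total 39; days total 490.
Composite weights (45% profit-interest units + 55% days): Tam 0.4254; Quinlan 0.4529; Delacroix 0.1217.
Raw shares: Tam 21,740.36; Quinlan 23,142.20; Delacroix 6,217.43.
At nearest $1: Tam $21,740; Quinlan $23,142; Delacroix $6,217. Sum = $51,099.
Difference $51,100 − $51,099 = +$1 applied to largest allocation (Quinlan): Quinlan becomes $23,143.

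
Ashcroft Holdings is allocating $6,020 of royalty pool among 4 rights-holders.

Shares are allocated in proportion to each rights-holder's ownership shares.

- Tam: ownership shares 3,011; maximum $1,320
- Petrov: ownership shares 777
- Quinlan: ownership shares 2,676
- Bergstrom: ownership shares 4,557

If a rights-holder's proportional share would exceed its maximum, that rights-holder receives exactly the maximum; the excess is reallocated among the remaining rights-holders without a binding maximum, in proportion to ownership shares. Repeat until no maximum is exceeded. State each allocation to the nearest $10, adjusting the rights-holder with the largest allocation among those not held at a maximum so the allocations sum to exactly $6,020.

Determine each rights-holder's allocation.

Ownership shares total: 11,021.
Proportional shares (ignoring caps): Tam 1,644.70; Petrov 424.42; Quinlan 1,461.71; Bergstrom 2,489.17.
Capped: Tam ($1,320); residual $4,700 reallocated over remaining ownership shares 8,010.
Shares after redistribution: Petrov 455.92 → $460; Quinlan 1,570.19 → $1,570; Bergstrom 2,673.90 → $2,670.

Tam: $1,320 · Petrov: $460 · Quinlan: $1,570 · Bergstrom: $2,670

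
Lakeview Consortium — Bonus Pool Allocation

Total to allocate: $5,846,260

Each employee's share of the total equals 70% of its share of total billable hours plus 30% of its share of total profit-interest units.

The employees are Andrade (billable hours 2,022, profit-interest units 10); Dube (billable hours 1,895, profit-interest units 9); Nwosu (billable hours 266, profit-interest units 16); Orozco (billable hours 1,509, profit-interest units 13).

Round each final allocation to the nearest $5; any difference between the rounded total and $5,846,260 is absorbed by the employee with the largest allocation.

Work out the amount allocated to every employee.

Andrade: $1,819,155 | Dube: $1,691,300 | Nwosu: $775,870 | Orozco: $1,559,935

Billable hours total 5,692; profit-interest units total 48.
Combined weights (70% billable hours + 30% profit-interest units): Andrade 0.3112; Dube 0.2893; Nwosu 0.1327; Orozco 0.2668.
Raw shares: Andrade 1,819,150.28; Dube 1,691,301.86; Nwosu 775,872.24; Orozco 1,559,935.62.
Rounded to nearest $5: Andrade $1,819,150; Dube $1,691,300; Nwosu $775,870; Orozco $1,559,935. Sum = $5,846,255.
Difference $5,846,260 − $5,846,255 = +$5 applied to largest allocation (Andrade): Andrade becomes $1,819,155.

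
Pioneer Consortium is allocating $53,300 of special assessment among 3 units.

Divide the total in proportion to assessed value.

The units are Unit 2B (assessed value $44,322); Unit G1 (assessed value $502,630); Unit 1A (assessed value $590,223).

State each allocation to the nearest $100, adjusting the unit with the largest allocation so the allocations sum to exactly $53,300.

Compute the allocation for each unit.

Unit 2B: $2,100; Unit G1: $23,600; Unit 1A: $27,600

Total assessed value = 1,137,175.
Pro-rata amounts: Unit 2B 44,322/1,137,175 × $53,300 = 2,077.40; Unit G1 502,630/1,137,175 × $53,300 = 23,558.54; Unit 1A 590,223/1,137,175 × $53,300 = 27,664.07.
Rounded to nearest $100: Unit 2B $2,100; Unit G1 $23,600; Unit 1A $27,700. Sum = $53,400.
Difference $53,300 − $53,400 = −$100 applied to largest allocation (Unit 1A): Unit 1A becomes $27,600.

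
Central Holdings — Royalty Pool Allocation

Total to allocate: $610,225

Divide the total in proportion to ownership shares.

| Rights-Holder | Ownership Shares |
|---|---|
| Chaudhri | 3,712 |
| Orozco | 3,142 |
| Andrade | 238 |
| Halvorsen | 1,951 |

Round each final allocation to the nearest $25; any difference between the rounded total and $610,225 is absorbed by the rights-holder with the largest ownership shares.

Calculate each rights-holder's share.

Ownership shares total: 9,043.
Proportional shares: Chaudhri 3,712/9,043 × $610,225 = 250,487.14; Orozco 3,142/9,043 × $610,225 = 212,023.33; Andrade 238/9,043 × $610,225 = 16,060.33; Halvorsen 1,951/9,043 × $610,225 = 131,654.20.
Rounded to nearest $25: Chaudhri $250,475; Orozco $212,025; Andrade $16,050; Halvorsen $131,650. Sum = $610,200.
Difference $610,225 − $610,200 = +$25 applied to largest ownership shares (Chaudhri): Chaudhri becomes $250,500.

Chaudhri: $250,500 · Orozco: $212,025 · Andrade: $16,050 · Halvorsen: $131,650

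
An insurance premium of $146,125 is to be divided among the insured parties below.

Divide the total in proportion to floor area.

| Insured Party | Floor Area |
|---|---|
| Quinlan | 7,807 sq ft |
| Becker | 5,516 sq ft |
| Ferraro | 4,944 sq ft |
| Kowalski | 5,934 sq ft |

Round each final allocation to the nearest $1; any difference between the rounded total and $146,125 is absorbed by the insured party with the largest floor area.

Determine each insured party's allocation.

Combined floor area = 24,201.
Pro-rata amounts: Quinlan 7,807/24,201 × $146,125 = 47,138.46; Becker 5,516/24,201 × $146,125 = 33,305.46; Ferraro 4,944/24,201 × $146,125 = 29,851.74; Kowalski 5,934/24,201 × $146,125 = 35,829.34.
Rounded to nearest $1: Quinlan $47,138; Becker $33,305; Ferraro $29,852; Kowalski $35,829. Sum = $146,124.
Difference $146,125 − $146,124 = +$1 applied to largest floor area (Quinlan): Quinlan becomes $47,139.

Quinlan: $47,139 | Becker: $33,305 | Ferraro: $29,852 | Kowalski: $35,829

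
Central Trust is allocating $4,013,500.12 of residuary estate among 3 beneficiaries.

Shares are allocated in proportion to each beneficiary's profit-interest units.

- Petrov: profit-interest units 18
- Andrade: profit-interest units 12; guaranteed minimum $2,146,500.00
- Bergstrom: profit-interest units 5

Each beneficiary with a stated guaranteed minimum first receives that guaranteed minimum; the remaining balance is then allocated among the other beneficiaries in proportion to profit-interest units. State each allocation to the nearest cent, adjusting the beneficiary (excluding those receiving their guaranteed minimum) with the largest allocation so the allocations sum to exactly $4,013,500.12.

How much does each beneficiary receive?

Petrov: $1,461,130.53; Andrade: $2,146,500.00; Bergstrom: $405,869.59

Minimums first: Andrade $2,146,500.00. Balance $1,867,000.12.
Balance split over remaining profit-interest units 23: Petrov 1,461,130.5287 → $1,461,130.53; Bergstrom 405,869.5913 → $405,869.59.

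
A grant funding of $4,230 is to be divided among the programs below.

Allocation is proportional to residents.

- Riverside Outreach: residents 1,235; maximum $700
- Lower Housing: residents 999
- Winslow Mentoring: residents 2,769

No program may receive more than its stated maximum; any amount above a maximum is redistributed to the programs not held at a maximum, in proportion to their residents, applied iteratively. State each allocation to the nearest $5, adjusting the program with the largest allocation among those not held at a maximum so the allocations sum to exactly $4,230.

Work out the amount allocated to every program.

Riverside Outreach: $700 | Lower Housing: $935 | Winslow Mentoring: $2,595

Residents total: 5,003.
Unconstrained shares: Riverside Outreach 1,044.18; Lower Housing 844.65; Winslow Mentoring 2,341.17.
Cap binds for Riverside Outreach ($700); remaining pool $3,530 reallocated over remaining residents 3,768.
Redistributed shares: Lower Housing 935.90 → $935; Winslow Mentoring 2,594.10 → $2,595.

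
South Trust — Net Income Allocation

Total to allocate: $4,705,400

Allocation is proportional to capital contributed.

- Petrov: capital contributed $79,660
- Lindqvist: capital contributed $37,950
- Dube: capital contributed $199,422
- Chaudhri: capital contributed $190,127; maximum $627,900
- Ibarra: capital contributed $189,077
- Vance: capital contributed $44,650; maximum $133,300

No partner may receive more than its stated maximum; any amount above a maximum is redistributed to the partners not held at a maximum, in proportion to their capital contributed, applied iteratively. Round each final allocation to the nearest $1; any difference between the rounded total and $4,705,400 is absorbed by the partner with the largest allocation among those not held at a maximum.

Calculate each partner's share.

Petrov: $620,805 | Lindqvist: $295,751 | Dube: $1,554,132 | Chaudhri: $627,900 | Ibarra: $1,473,512 | Vance: $133,300

Total capital contributed = 740,886.
Proportional shares (ignoring caps): Petrov 505,924.21; Lindqvist 241,022.14; Dube 1,266,538.01; Chaudhri 1,207,505.05; Ibarra 1,200,836.45; Vance 283,574.14.
Cap binds for Chaudhri ($627,900), Vance ($133,300); residual $3,944,200 reallocated over remaining capital contributed 506,109.
Shares after redistribution: Petrov 620,804.95 → $620,805; Lindqvist 295,751.29 → $295,751; Dube 1,554,132.12 → $1,554,132; Ibarra 1,473,511.64 → $1,473,512.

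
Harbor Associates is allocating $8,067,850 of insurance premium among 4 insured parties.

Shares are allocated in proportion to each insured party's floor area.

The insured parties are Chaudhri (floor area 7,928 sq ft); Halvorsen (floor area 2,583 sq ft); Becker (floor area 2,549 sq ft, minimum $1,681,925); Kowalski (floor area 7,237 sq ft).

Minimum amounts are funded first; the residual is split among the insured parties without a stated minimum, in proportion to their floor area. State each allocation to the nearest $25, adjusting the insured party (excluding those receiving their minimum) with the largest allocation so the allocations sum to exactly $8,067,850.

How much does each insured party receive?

Chaudhri: $2,852,575 · Halvorsen: $929,400 · Becker: $1,681,925 · Kowalski: $2,603,950

Minimums first: Becker $1,681,925. Balance $6,385,925.
Balance split over remaining floor area 17,748: Chaudhri 2,852,581.33 → $2,852,575; Halvorsen 929,391.72 → $929,400; Kowalski 2,603,951.95 → $2,603,950.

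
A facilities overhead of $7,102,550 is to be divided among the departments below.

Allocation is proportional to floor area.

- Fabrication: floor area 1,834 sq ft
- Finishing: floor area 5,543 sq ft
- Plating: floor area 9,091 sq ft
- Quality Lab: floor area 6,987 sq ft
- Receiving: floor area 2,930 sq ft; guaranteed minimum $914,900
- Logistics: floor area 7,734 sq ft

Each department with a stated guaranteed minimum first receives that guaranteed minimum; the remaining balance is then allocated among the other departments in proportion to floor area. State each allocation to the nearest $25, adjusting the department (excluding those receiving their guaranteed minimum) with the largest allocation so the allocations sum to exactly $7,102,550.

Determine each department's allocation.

Minimums first: Receiving $914,900. Balance $6,187,650.
Balance split over remaining floor area 31,189: Fabrication 363,851.04 → $363,850; Finishing 1,099,687.20 → $1,099,675; Plating 1,803,582.23 → $1,803,575; Quality Lab 1,386,165.33 → $1,386,175; Logistics 1,534,364.20 → $1,534,375.

Fabrication: $363,850 | Finishing: $1,099,675 | Plating: $1,803,575 | Quality Lab: $1,386,175 | Receiving: $914,900 | Logistics: $1,534,375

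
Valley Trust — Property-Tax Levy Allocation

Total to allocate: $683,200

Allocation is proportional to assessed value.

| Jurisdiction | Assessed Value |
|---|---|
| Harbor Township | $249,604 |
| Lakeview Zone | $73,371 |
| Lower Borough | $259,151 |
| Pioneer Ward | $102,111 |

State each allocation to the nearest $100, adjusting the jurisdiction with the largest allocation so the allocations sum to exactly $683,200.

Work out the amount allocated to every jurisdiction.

Harbor Township: $249,200; Lakeview Zone: $73,300; Lower Borough: $258,700; Pioneer Ward: $102,000

Combined assessed value = 684,237.
Proportional shares: Harbor Township 249,604/684,237 × $683,200 = 249,225.71; Lakeview Zone 73,371/684,237 × $683,200 = 73,259.80; Lower Borough 259,151/684,237 × $683,200 = 258,758.24; Pioneer Ward 102,111/684,237 × $683,200 = 101,956.24.
Rounded to nearest $100: Harbor Township $249,200; Lakeview Zone $73,300; Lower Borough $258,800; Pioneer Ward $102,000. Sum = $683,300.
Difference $683,200 − $683,300 = −$100 applied to largest allocation (Lower Borough): Lower Borough becomes $258,700.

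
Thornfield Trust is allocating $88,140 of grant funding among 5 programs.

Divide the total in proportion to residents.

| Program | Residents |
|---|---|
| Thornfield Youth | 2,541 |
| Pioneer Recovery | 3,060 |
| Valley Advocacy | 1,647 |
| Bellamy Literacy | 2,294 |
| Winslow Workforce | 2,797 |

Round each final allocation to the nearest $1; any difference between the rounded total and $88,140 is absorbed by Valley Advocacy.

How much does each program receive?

Thornfield Youth: $18,151 | Pioneer Recovery: $21,858 | Valley Advocacy: $11,764 | Bellamy Literacy: $16,387 | Winslow Workforce: $19,980

Sum of residents: 12,339.
Pro-rata amounts: Thornfield Youth 2,541/12,339 × $88,140 = 18,150.88; Pioneer Recovery 3,060/12,339 × $88,140 = 21,858.21; Valley Advocacy 1,647/12,339 × $88,140 = 11,764.86; Bellamy Literacy 2,294/12,339 × $88,140 = 16,386.51; Winslow Workforce 2,797/12,339 × $88,140 = 19,979.54.
Rounded to nearest $1: Thornfield Youth $18,151; Pioneer Recovery $21,858; Valley Advocacy $11,765; Bellamy Literacy $16,387; Winslow Workforce $19,980. Sum = $88,141.
Difference $88,140 − $88,141 = −$1 applied to Valley Advocacy: Valley Advocacy becomes $11,764.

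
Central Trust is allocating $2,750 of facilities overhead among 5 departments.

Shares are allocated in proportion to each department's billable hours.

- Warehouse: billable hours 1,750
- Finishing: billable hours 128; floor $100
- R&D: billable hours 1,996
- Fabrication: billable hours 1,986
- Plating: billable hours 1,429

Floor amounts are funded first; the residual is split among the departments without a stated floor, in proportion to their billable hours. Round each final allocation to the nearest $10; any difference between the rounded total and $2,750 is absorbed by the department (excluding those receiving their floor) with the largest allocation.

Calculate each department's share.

Fund the minimums — Finishing $100. Residual $2,650.
Residual split over remaining billable hours 7,161: Warehouse 647.61 → $650; R&D 738.64 → $740; Fabrication 734.94 → $730; Plating 528.82 → $530.

Warehouse: $650 · Finishing: $100 · R&D: $740 · Fabrication: $730 · Plating: $530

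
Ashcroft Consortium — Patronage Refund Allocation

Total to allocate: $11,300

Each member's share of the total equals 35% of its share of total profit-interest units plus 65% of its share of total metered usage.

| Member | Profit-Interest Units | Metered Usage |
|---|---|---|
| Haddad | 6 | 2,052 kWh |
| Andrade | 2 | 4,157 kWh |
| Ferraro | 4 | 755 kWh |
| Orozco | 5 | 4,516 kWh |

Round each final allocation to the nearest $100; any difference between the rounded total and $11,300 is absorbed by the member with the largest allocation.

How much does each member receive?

Haddad: $2,700 | Andrade: $3,100 | Ferraro: $1,400 | Orozco: $4,100

Totals — profit-interest units 17, metered usage 11,480.
Blended shares (35% profit-interest units + 65% metered usage): Haddad 0.2397; Andrade 0.2765; Ferraro 0.1251; Orozco 0.3586.
Pro-rata amounts: Haddad 2,708.77; Andrade 3,124.98; Ferraro 1,413.64; Orozco 4,052.61.
After rounding ($100): Haddad $2,700; Andrade $3,100; Ferraro $1,400; Orozco $4,100. Sum = $11,300.
Rounded total matches; no reconciliation needed.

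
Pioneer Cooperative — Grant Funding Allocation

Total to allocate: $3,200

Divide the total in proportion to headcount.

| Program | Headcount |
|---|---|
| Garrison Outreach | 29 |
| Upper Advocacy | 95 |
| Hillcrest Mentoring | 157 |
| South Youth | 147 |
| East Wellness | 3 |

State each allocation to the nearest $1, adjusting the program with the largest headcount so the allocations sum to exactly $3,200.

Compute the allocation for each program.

Total headcount = 29 + 95 + 157 + 147 + 3 = 431.
Proportional shares: Garrison Outreach 215.31; Upper Advocacy 705.34; Hillcrest Mentoring 1,165.66; South Youth 1,091.42; East Wellness 22.27.
Rounded to nearest $1: Garrison Outreach $215; Upper Advocacy $705; Hillcrest Mentoring $1,166; South Youth $1,091; East Wellness $22. Sum = $3,199.
Difference $3,200 − $3,199 = +$1 applied to largest headcount (Hillcrest Mentoring): Hillcrest Mentoring becomes $1,167.

Garrison Outreach: $215 · Upper Advocacy: $705 · Hillcrest Mentoring: $1,167 · South Youth: $1,091 · East Wellness: $22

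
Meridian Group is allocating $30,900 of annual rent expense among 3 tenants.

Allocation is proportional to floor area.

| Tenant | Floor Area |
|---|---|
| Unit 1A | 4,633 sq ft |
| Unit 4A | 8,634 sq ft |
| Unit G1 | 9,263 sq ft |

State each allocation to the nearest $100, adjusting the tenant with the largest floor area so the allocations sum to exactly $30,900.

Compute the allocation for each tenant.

Combined floor area = 4,633 + 8,634 + 9,263 = 22,530.
Unrounded shares: Unit 1A 6,354.18; Unit 4A 11,841.57; Unit G1 12,704.25.
Rounded to nearest $100: Unit 1A $6,400; Unit 4A $11,800; Unit G1 $12,700. Sum = $30,900.
Sum already equals the total — no adjustment.

Unit 1A: $6,400 | Unit 4A: $11,800 | Unit G1: $12,700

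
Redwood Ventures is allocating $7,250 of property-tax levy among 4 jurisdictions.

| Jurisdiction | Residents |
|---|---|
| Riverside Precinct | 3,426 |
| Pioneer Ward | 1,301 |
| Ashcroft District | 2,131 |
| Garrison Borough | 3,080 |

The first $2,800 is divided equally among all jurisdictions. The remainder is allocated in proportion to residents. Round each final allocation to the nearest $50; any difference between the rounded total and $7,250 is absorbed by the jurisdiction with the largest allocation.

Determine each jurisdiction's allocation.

Riverside Precinct: $2,200; Pioneer Ward: $1,300; Ashcroft District: $1,650; Garrison Borough: $2,100

$2,800 shared equally gives $700 per jurisdiction.
Remainder $4,450 by residents (total 9,938): Riverside Precinct 1,534.08 → $1,550; Pioneer Ward 582.56 → $600; Ashcroft District 954.21 → $950; Garrison Borough 1,379.15 → $1,400.
Rounding difference −$50 on remainder applied to Riverside Precinct.
Totals: Riverside Precinct $700 + $1,500 = $2,200; Pioneer Ward $700 + $600 = $1,300; Ashcroft District $700 + $950 = $1,650; Garrison Borough $700 + $1,400 = $2,100.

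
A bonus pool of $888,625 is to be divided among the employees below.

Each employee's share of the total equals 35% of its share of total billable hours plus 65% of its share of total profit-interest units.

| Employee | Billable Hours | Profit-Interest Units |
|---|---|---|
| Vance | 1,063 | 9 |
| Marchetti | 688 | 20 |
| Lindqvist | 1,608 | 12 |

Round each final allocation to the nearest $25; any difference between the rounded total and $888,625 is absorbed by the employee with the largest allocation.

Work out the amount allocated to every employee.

Vance: $225,225 | Marchetti: $345,450 | Lindqvist: $317,950

Totals — billable hours 3,359, profit-interest units 41.
Combined weights (35% billable hours + 65% profit-interest units): Vance 0.2534; Marchetti 0.3888; Lindqvist 0.3578.
Unrounded shares: Vance 225,217.62; Marchetti 345,462.90; Lindqvist 317,944.49.
Rounded to nearest $25: Vance $225,225; Marchetti $345,475; Lindqvist $317,950. Sum = $888,650.
Difference $888,625 − $888,650 = −$25 applied to largest allocation (Marchetti): Marchetti becomes $345,450.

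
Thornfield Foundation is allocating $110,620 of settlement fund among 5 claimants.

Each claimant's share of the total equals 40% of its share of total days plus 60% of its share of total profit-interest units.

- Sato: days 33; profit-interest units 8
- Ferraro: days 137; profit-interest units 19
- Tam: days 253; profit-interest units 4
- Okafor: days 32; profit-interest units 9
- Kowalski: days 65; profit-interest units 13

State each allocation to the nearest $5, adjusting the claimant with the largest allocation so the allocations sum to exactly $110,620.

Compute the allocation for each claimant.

Sato: $12,825 | Ferraro: $35,450 | Tam: $26,540 | Okafor: $13,995 | Kowalski: $21,810

Days total 520; profit-interest units total 53.
Combined weights (40% days + 60% profit-interest units): Sato 0.1160; Ferraro 0.3205; Tam 0.2399; Okafor 0.1265; Kowalski 0.1972.
Proportional shares: Sato 12,826.46; Ferraro 35,451.38; Tam 26,537.56; Okafor 13,993.67; Kowalski 21,810.92.
At nearest $5: Sato $12,825; Ferraro $35,450; Tam $26,540; Okafor $13,995; Kowalski $21,810. Sum = $110,620.
No rounding difference to absorb.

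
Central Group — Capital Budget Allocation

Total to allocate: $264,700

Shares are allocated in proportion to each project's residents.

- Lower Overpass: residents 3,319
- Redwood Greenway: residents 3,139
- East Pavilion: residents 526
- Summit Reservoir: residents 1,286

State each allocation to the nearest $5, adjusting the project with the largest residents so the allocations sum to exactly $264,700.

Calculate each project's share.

Lower Overpass: $106,235 · Redwood Greenway: $100,470 · East Pavilion: $16,835 · Summit Reservoir: $41,160

Combined residents = 3,319 + 3,139 + 526 + 1,286 = 8,270.
Pro-rata amounts: Lower Overpass 106,232.08; Redwood Greenway 100,470.77; East Pavilion 16,835.82; Summit Reservoir 41,161.33.
After rounding ($5): Lower Overpass $106,230; Redwood Greenway $100,470; East Pavilion $16,835; Summit Reservoir $41,160. Sum = $264,695.
Difference $264,700 − $264,695 = +$5 applied to largest residents (Lower Overpass): Lower Overpass becomes $106,235.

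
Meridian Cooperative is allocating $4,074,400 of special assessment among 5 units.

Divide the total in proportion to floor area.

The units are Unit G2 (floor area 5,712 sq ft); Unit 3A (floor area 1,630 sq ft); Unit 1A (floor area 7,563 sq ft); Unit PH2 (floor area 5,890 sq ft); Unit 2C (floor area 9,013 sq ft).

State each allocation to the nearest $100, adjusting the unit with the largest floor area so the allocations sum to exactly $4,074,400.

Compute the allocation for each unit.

Unit G2: $780,800 · Unit 3A: $222,800 · Unit 1A: $1,033,800 · Unit PH2: $805,100 · Unit 2C: $1,231,900

Floor area total: 29,808.
Raw shares: Unit G2 5,712/29,808 × $4,074,400 = 780,762.64; Unit 3A 1,630/29,808 × $4,074,400 = 222,801.66; Unit 1A 7,563/29,808 × $4,074,400 = 1,033,772.38; Unit PH2 5,890/29,808 × $4,074,400 = 805,093.13; Unit 2C 9,013/29,808 × $4,074,400 = 1,231,970.18.
After rounding ($100): Unit G2 $780,800; Unit 3A $222,800; Unit 1A $1,033,800; Unit PH2 $805,100; Unit 2C $1,232,000. Sum = $4,074,500.
Difference $4,074,400 − $4,074,500 = −$100 applied to largest floor area (Unit 2C): Unit 2C becomes $1,231,900.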